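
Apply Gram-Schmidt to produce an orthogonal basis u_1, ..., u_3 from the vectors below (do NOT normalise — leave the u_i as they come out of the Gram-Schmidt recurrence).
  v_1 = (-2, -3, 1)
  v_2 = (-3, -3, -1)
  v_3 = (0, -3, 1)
Orthogonal basis:
  u_1 = (-2, -3, 1)
  u_2 = (-1, 0, -2)
  u_3 = (36/35, -6/7, -18/35)

Apply the Gram-Schmidt recurrence
  u_1 = v_1
  u_i = v_i − Σ_{j<i} ((v_i · u_j) / (u_j · u_j)) · u_j.

Step by step this gives:
  u_1 = (-2, -3, 1)
  u_2 = (-1, 0, -2)
  u_3 = (36/35, -6/7, -18/35)

Orthogonality check:
  u_2 · u_1 = 0 (should be 0)
  u_3 · u_1 = 0 (should be 0)
  u_3 · u_2 = 0 (should be 0)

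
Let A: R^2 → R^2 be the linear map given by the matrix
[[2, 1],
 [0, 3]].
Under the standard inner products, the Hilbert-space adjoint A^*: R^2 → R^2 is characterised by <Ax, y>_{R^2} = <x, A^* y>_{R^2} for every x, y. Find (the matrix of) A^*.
A^* = A^T =
[[2, 0],
 [1, 3]]

For real matrices with standard dot products, the defining identity <Ax, y> = <x, A^* y> gives (Ax)^T y = x^T (A^*) y, i.e. x^T A^T y = x^T (A^*) y. Since this holds for all x, y, we must have A^* = A^T. Therefore
A^* =
[[2, 0],
 [1, 3]].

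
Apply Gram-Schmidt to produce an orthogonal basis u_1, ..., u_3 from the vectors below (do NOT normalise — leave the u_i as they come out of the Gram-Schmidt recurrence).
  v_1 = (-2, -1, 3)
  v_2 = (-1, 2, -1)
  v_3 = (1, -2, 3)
Orthogonal basis:
  u_1 = (-2, -1, 3)
  u_2 = (-10/7, 25/14, -5/14)
  u_3 = (2/3, 2/3, 2/3)

Apply the Gram-Schmidt recurrence
  u_1 = v_1
  u_i = v_i − Σ_{j<i} ((v_i · u_j) / (u_j · u_j)) · u_j.

Step by step this gives:
  u_1 = (-2, -1, 3)
  u_2 = (-10/7, 25/14, -5/14)
  u_3 = (2/3, 2/3, 2/3)

Orthogonality check:
  u_2 · u_1 = 0 (should be 0)
  u_3 · u_1 = 0 (should be 0)
  u_3 · u_2 = 0 (should be 0)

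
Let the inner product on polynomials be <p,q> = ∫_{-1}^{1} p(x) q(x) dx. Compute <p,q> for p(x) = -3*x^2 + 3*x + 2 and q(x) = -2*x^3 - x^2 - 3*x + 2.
<p,q> = -68/15

Expand the product: p(x)·q(x) = 6*x^5 - 3*x^4 + 2*x^3 - 17*x^2 + 4.
∫_{-1}^{1} of each monomial x^k gives [2/(k+1) if k even, 0 if k odd]. Integrating term-by-term (or equivalently evaluating the antiderivative F(x) = x^6 - 3*x^5/5 + x^4/2 - 17*x^3/3 + 4*x at the endpoints):
  F(1) − F(−1) = -23/30 − (113/30) = -68/15.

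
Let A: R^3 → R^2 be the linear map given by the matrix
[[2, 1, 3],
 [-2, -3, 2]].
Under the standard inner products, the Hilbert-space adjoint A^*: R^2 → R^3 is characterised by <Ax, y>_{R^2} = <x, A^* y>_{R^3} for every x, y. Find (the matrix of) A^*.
A^* = A^T =
[[2, -2],
 [1, -3],
 [3, 2]]

For real matrices with standard dot products, the defining identity <Ax, y> = <x, A^* y> gives (Ax)^T y = x^T (A^*) y, i.e. x^T A^T y = x^T (A^*) y. Since this holds for all x, y, we must have A^* = A^T. Therefore
A^* =
[[2, -2],
 [1, -3],
 [3, 2]].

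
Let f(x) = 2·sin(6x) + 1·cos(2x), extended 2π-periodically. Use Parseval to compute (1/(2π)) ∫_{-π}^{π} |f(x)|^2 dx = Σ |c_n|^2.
Σ |c_n|^2 = 5/2

Expand |f|^2 and use orthogonality of {sin(nx), cos(mx)} on [-π, π]:
  ∫_{-π}^{π} sin(nx)^2 dx = π, ∫ cos(mx)^2 dx = π, and cross terms integrate to 0.
So ∫_{-π}^{π} f(x)^2 dx = 2^2 · π + 1^2 · π = (4 + 1)π.
Divide by 2π: (4 + 1)/2 = 5/2.
By Parseval, this equals Σ |c_n|^2.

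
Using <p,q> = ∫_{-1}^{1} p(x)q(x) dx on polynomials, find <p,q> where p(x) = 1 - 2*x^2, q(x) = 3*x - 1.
<p,q> = -2/3

Expand the product: p(x)·q(x) = -6*x^3 + 2*x^2 + 3*x - 1.
∫_{-1}^{1} of each monomial x^k gives [2/(k+1) if k even, 0 if k odd]. Integrating term-by-term (or equivalently evaluating the antiderivative F(x) = -3*x^4/2 + 2*x^3/3 + 3*x^2/2 - x at the endpoints):
  F(1) − F(−1) = -1/3 − (1/3) = -2/3.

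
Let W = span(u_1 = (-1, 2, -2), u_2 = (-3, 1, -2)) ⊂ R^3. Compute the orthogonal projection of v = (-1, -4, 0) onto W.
proj_W(v) = (-73/45, -124/45, 14/9)

Set up U = [u_1 | ... | u_2] ∈ R^(3×2). The projector onto W = col(U) is P = U (U^T U)^(-1) U^T.
Compute U^T U =
  [9, 9]
  [9, 14],
and U^T v = (-7, -1).
Solve U^T U · c = U^T v for the coefficients: c = (-89/45, 6/5). The projection is proj_W(v) = U c.
Check: (v - proj_W(v)) · u_1 = 0  (should be 0).
Check: (v - proj_W(v)) · u_2 = 0  (should be 0).
Result: proj_W(v) = (-73/45, -124/45, 14/9).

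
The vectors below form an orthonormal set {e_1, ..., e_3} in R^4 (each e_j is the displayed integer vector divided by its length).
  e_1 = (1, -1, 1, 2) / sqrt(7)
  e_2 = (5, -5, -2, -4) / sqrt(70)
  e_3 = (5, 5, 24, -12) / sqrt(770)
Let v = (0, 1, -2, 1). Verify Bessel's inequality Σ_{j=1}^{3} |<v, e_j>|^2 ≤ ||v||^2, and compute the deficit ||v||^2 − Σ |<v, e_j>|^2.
Σ |<v, e_j>|^2 = 31/7; ||v||^2 = 6; deficit = 11/7

Write each e_j = u_j / sqrt(<u_j, u_j>) where u_j is the displayed integer vector. Then <v, e_j> = <v, u_j> / sqrt(<u_j, u_j>), so |<v, e_j>|^2 = <v, u_j>^2 / <u_j, u_j>.
Coefficients: <v, e_1> = -1/sqrt(7), <v, e_2> = -5/sqrt(70), <v, e_3> = -55/sqrt(770).
Square and sum: Σ |<v, e_j>|^2 = 31/7.
Compute ||v||^2 = v·v = 6.
Deficit = 6 − 31/7 = 11/7 ≥ 0, confirming Bessel's inequality. (The deficit equals ||v − Σ <v,e_j> e_j||^2, the squared distance from v to span{e_j}.)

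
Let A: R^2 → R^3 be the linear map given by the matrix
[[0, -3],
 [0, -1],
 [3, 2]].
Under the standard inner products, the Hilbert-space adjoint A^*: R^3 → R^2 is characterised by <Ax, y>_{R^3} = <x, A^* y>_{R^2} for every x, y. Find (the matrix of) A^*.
A^* = A^T =
[[0, 0, 3],
 [-3, -1, 2]]

For real matrices with standard dot products, the defining identity <Ax, y> = <x, A^* y> gives (Ax)^T y = x^T (A^*) y, i.e. x^T A^T y = x^T (A^*) y. Since this holds for all x, y, we must have A^* = A^T. Therefore
A^* =
[[0, 0, 3],
 [-3, -1, 2]].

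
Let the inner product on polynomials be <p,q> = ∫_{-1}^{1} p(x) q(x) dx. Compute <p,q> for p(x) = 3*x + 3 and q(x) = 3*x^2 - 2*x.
<p,q> = 2

Expand the product: p(x)·q(x) = 9*x^3 + 3*x^2 - 6*x.
∫_{-1}^{1} of each monomial x^k gives [2/(k+1) if k even, 0 if k odd]. Integrating term-by-term (or equivalently evaluating the antiderivative F(x) = 9*x^4/4 + x^3 - 3*x^2 at the endpoints):
  F(1) − F(−1) = 1/4 − (-7/4) = 2.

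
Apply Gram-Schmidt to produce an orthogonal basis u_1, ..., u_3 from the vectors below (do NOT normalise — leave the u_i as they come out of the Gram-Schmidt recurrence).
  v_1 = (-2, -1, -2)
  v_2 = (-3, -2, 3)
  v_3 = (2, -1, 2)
Orthogonal basis:
  u_1 = (-2, -1, -2)
  u_2 = (-23/9, -16/9, 31/9)
  u_3 = (84/97, -144/97, -12/97)

Apply the Gram-Schmidt recurrence
  u_1 = v_1
  u_i = v_i − Σ_{j<i} ((v_i · u_j) / (u_j · u_j)) · u_j.

Step by step this gives:
  u_1 = (-2, -1, -2)
  u_2 = (-23/9, -16/9, 31/9)
  u_3 = (84/97, -144/97, -12/97)

Orthogonality check:
  u_2 · u_1 = 0 (should be 0)
  u_3 · u_1 = 0 (should be 0)
  u_3 · u_2 = 0 (should be 0)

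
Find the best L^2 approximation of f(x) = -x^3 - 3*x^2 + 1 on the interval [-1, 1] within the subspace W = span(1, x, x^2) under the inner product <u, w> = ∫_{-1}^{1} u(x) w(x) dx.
g(x) = -3*x^2 - 3*x/5 + 1

The best approximation g ∈ W is the orthogonal projection of f onto W. Writing g = a_0 + a_1 x + a_2 x^2, the coefficients solve the normal equations G · a = b where
  G_{ij} = <φ_i, φ_j> and b_i = <f, φ_i>, with φ_0 = 1, φ_1 = x, φ_2 = x^2.
G =
  [2, 0, 2/3]
  [0, 2/3, 0]
  [2/3, 0, 2/5],
b = (0, -2/5, -8/15).
Solving gives a_0 = 1, a_1 = -3/5, a_2 = -3, so
  g(x) = -3*x^2 - 3*x/5 + 1.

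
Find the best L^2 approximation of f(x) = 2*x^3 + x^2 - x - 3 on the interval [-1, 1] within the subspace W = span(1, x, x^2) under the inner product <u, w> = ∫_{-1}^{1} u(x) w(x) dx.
g(x) = x^2 + x/5 - 3

The best approximation g ∈ W is the orthogonal projection of f onto W. Writing g = a_0 + a_1 x + a_2 x^2, the coefficients solve the normal equations G · a = b where
  G_{ij} = <φ_i, φ_j> and b_i = <f, φ_i>, with φ_0 = 1, φ_1 = x, φ_2 = x^2.
G =
  [2, 0, 2/3]
  [0, 2/3, 0]
  [2/3, 0, 2/5],
b = (-16/3, 2/15, -8/5).
Solving gives a_0 = -3, a_1 = 1/5, a_2 = 1, so
  g(x) = x^2 + x/5 - 3.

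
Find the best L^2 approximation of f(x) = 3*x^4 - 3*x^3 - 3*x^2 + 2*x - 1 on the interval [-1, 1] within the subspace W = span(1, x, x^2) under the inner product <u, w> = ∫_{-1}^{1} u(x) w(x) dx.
g(x) = -3*x^2/7 + x/5 - 44/35

The best approximation g ∈ W is the orthogonal projection of f onto W. Writing g = a_0 + a_1 x + a_2 x^2, the coefficients solve the normal equations G · a = b where
  G_{ij} = <φ_i, φ_j> and b_i = <f, φ_i>, with φ_0 = 1, φ_1 = x, φ_2 = x^2.
G =
  [2, 0, 2/3]
  [0, 2/3, 0]
  [2/3, 0, 2/5],
b = (-14/5, 2/15, -106/105).
Solving gives a_0 = -44/35, a_1 = 1/5, a_2 = -3/7, so
  g(x) = -3*x^2/7 + x/5 - 44/35.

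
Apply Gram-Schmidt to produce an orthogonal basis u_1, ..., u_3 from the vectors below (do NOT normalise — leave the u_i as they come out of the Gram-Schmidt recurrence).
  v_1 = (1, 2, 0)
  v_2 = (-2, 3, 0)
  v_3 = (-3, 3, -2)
Orthogonal basis:
  u_1 = (1, 2, 0)
  u_2 = (-14/5, 7/5, 0)
  u_3 = (0, 0, -2)

Apply the Gram-Schmidt recurrence
  u_1 = v_1
  u_i = v_i − Σ_{j<i} ((v_i · u_j) / (u_j · u_j)) · u_j.

Step by step this gives:
  u_1 = (1, 2, 0)
  u_2 = (-14/5, 7/5, 0)
  u_3 = (0, 0, -2)

Orthogonality check:
  u_2 · u_1 = 0 (should be 0)
  u_3 · u_1 = 0 (should be 0)
  u_3 · u_2 = 0 (should be 0)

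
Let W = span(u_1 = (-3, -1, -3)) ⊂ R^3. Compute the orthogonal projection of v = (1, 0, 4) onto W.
proj_W(v) = (45/19, 15/19, 45/19)

Set up U = [u_1 | ... | u_1] ∈ R^(3×1). The projector onto W = col(U) is P = U (U^T U)^(-1) U^T.
Compute U^T U =
  [19],
and U^T v = (-15).
Solve U^T U · c = U^T v for the coefficients: c = (-15/19). The projection is proj_W(v) = U c.
Check: (v - proj_W(v)) · u_1 = 0  (should be 0).
Result: proj_W(v) = (45/19, 15/19, 45/19).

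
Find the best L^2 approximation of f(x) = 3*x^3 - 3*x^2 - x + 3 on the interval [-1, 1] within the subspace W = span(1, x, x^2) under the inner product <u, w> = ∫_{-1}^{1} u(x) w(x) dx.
g(x) = -3*x^2 + 4*x/5 + 3

The best approximation g ∈ W is the orthogonal projection of f onto W. Writing g = a_0 + a_1 x + a_2 x^2, the coefficients solve the normal equations G · a = b where
  G_{ij} = <φ_i, φ_j> and b_i = <f, φ_i>, with φ_0 = 1, φ_1 = x, φ_2 = x^2.
G =
  [2, 0, 2/3]
  [0, 2/3, 0]
  [2/3, 0, 2/5],
b = (4, 8/15, 4/5).
Solving gives a_0 = 3, a_1 = 4/5, a_2 = -3, so
  g(x) = -3*x^2 + 4*x/5 + 3.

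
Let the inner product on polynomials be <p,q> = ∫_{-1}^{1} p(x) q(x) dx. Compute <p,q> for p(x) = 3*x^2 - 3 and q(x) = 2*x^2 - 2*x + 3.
<p,q> = -68/5

Expand the product: p(x)·q(x) = 6*x^4 - 6*x^3 + 3*x^2 + 6*x - 9.
∫_{-1}^{1} of each monomial x^k gives [2/(k+1) if k even, 0 if k odd]. Integrating term-by-term (or equivalently evaluating the antiderivative F(x) = 6*x^5/5 - 3*x^4/2 + x^3 + 3*x^2 - 9*x at the endpoints):
  F(1) − F(−1) = -53/10 − (83/10) = -68/5.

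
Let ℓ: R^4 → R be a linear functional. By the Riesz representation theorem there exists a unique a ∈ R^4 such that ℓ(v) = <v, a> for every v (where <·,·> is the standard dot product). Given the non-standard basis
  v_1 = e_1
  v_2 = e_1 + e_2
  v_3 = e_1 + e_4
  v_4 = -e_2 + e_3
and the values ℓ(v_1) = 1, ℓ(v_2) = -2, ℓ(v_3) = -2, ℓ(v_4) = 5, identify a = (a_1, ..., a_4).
a = (1, -3, 2, -3)

Write a = (a_1, ..., a_4) in the standard basis. For each basis vector v_i, ℓ(v_i) = <v_i, a> is a linear equation in the a_j's. Collect the n equations into a matrix system V a = ℓ, where row i of V is v_i (expressed in the standard basis). Since V is invertible (lower-triangular with 1s on the diagonal, up to permutation), solve by back-substitution:
  V =
[[1, 0, 0, 0],
 [1, 1, 0, 0],
 [1, 0, 0, 1],
 [0, -1, 1, 0]]
  V a = (1, -2, -2, 5)
Solving gives a = (1, -3, 2, -3).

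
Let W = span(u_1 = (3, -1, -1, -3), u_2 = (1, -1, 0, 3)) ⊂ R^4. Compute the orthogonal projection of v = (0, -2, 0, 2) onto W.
proj_W(v) = (128/195, -136/195, 4/195, 144/65)

Set up U = [u_1 | ... | u_2] ∈ R^(4×2). The projector onto W = col(U) is P = U (U^T U)^(-1) U^T.
Compute U^T U =
  [20, -5]
  [-5, 11],
and U^T v = (-4, 8).
Solve U^T U · c = U^T v for the coefficients: c = (-4/195, 28/39). The projection is proj_W(v) = U c.
Check: (v - proj_W(v)) · u_1 = 0  (should be 0).
Check: (v - proj_W(v)) · u_2 = 0  (should be 0).
Result: proj_W(v) = (128/195, -136/195, 4/195, 144/65).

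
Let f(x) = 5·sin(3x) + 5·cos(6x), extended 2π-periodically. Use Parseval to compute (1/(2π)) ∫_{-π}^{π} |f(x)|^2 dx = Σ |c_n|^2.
Σ |c_n|^2 = 25

Expand |f|^2 and use orthogonality of {sin(nx), cos(mx)} on [-π, π]:
  ∫_{-π}^{π} sin(nx)^2 dx = π, ∫ cos(mx)^2 dx = π, and cross terms integrate to 0.
So ∫_{-π}^{π} f(x)^2 dx = 5^2 · π + 5^2 · π = (25 + 25)π.
Divide by 2π: (25 + 25)/2 = 25.
By Parseval, this equals Σ |c_n|^2.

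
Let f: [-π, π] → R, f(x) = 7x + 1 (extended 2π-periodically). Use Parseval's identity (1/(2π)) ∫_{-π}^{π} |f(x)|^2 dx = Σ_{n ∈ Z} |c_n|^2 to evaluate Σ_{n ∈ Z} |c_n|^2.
Σ |c_n|^2 = 49π^2/3 + 1

Expand and integrate term by term over [-π, π]:
  ∫ (7x)^2 dx = 49·(2π^3/3); ∫ 2·7·(1)·x dx = 0 (odd integrand); ∫ 1^2 dx = 1·2π.
So (1/(2π)) ∫_{-π}^{π} (7x + 1)^2 dx = 49π^2/3 + 1 = 49π^2/3 + 1.
Parseval ⇒ Σ |c_n|^2 = 49π^2/3 + 1.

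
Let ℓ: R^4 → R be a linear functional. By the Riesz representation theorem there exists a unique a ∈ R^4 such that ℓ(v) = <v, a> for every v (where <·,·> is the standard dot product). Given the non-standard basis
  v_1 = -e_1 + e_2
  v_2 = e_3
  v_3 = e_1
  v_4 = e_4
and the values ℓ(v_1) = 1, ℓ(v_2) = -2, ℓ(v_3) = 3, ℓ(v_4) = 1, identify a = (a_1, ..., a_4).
a = (3, 4, -2, 1)

Write a = (a_1, ..., a_4) in the standard basis. For each basis vector v_i, ℓ(v_i) = <v_i, a> is a linear equation in the a_j's. Collect the n equations into a matrix system V a = ℓ, where row i of V is v_i (expressed in the standard basis). Since V is invertible (lower-triangular with 1s on the diagonal, up to permutation), solve by back-substitution:
  V =
[[-1, 1, 0, 0],
 [0, 0, 1, 0],
 [1, 0, 0, 0],
 [0, 0, 0, 1]]
  V a = (1, -2, 3, 1)
Solving gives a = (3, 4, -2, 1).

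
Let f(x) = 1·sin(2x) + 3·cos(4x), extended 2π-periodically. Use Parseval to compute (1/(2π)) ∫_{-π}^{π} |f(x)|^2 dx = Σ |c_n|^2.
Σ |c_n|^2 = 5

Expand |f|^2 and use orthogonality of {sin(nx), cos(mx)} on [-π, π]:
  ∫_{-π}^{π} sin(nx)^2 dx = π, ∫ cos(mx)^2 dx = π, and cross terms integrate to 0.
So ∫_{-π}^{π} f(x)^2 dx = 1^2 · π + 3^2 · π = (1 + 9)π.
Divide by 2π: (1 + 9)/2 = 5.
By Parseval, this equals Σ |c_n|^2.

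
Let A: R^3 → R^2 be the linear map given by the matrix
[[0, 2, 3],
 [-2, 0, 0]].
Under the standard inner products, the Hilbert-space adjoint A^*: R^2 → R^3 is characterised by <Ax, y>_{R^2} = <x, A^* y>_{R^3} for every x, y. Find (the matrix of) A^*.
A^* = A^T =
[[0, -2],
 [2, 0],
 [3, 0]]

For real matrices with standard dot products, the defining identity <Ax, y> = <x, A^* y> gives (Ax)^T y = x^T (A^*) y, i.e. x^T A^T y = x^T (A^*) y. Since this holds for all x, y, we must have A^* = A^T. Therefore
A^* =
[[0, -2],
 [2, 0],
 [3, 0]].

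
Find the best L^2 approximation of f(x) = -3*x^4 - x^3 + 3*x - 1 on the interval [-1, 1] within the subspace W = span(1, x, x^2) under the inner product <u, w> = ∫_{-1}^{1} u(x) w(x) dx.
g(x) = -18*x^2/7 + 12*x/5 - 26/35

The best approximation g ∈ W is the orthogonal projection of f onto W. Writing g = a_0 + a_1 x + a_2 x^2, the coefficients solve the normal equations G · a = b where
  G_{ij} = <φ_i, φ_j> and b_i = <f, φ_i>, with φ_0 = 1, φ_1 = x, φ_2 = x^2.
G =
  [2, 0, 2/3]
  [0, 2/3, 0]
  [2/3, 0, 2/5],
b = (-16/5, 8/5, -32/21).
Solving gives a_0 = -26/35, a_1 = 12/5, a_2 = -18/7, so
  g(x) = -18*x^2/7 + 12*x/5 - 26/35.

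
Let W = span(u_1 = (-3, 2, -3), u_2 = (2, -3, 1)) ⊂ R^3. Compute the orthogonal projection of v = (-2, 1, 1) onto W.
proj_W(v) = (-54/83, 131/83, 3/83)

Set up U = [u_1 | ... | u_2] ∈ R^(3×2). The projector onto W = col(U) is P = U (U^T U)^(-1) U^T.
Compute U^T U =
  [22, -15]
  [-15, 14],
and U^T v = (5, -6).
Solve U^T U · c = U^T v for the coefficients: c = (-20/83, -57/83). The projection is proj_W(v) = U c.
Check: (v - proj_W(v)) · u_1 = 0  (should be 0).
Check: (v - proj_W(v)) · u_2 = 0  (should be 0).
Result: proj_W(v) = (-54/83, 131/83, 3/83).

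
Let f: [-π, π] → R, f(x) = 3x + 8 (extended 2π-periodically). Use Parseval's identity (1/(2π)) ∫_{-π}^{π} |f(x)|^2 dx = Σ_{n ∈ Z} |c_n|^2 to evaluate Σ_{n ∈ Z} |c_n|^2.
Σ |c_n|^2 = 3π^2 + 64

Expand and integrate term by term over [-π, π]:
  ∫ (3x)^2 dx = 9·(2π^3/3); ∫ 2·3·(8)·x dx = 0 (odd integrand); ∫ 8^2 dx = 64·2π.
So (1/(2π)) ∫_{-π}^{π} (3x + 8)^2 dx = 9π^2/3 + 64 = 3π^2 + 64.
Parseval ⇒ Σ |c_n|^2 = 3π^2 + 64.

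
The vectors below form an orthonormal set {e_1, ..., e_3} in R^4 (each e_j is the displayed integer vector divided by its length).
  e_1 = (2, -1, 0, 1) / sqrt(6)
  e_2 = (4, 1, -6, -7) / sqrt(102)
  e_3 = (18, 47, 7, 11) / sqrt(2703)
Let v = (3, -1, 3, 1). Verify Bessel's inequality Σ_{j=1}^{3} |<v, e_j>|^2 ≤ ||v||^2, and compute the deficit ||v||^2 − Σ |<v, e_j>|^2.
Σ |<v, e_j>|^2 = 697/53; ||v||^2 = 20; deficit = 363/53

Write each e_j = u_j / sqrt(<u_j, u_j>) where u_j is the displayed integer vector. Then <v, e_j> = <v, u_j> / sqrt(<u_j, u_j>), so |<v, e_j>|^2 = <v, u_j>^2 / <u_j, u_j>.
Coefficients: <v, e_1> = 8/sqrt(6), <v, e_2> = -14/sqrt(102), <v, e_3> = 39/sqrt(2703).
Square and sum: Σ |<v, e_j>|^2 = 697/53.
Compute ||v||^2 = v·v = 20.
Deficit = 20 − 697/53 = 363/53 ≥ 0, confirming Bessel's inequality. (The deficit equals ||v − Σ <v,e_j> e_j||^2, the squared distance from v to span{e_j}.)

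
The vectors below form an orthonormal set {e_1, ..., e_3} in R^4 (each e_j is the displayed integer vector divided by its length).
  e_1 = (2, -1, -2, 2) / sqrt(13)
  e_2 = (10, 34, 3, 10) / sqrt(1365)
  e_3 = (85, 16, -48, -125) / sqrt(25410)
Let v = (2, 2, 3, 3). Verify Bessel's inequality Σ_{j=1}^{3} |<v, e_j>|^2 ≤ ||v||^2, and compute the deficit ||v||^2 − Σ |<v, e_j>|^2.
Σ |<v, e_j>|^2 = 3891/242; ||v||^2 = 26; deficit = 2401/242

Write each e_j = u_j / sqrt(<u_j, u_j>) where u_j is the displayed integer vector. Then <v, e_j> = <v, u_j> / sqrt(<u_j, u_j>), so |<v, e_j>|^2 = <v, u_j>^2 / <u_j, u_j>.
Coefficients: <v, e_1> = 2/sqrt(13), <v, e_2> = 127/sqrt(1365), <v, e_3> = -317/sqrt(25410).
Square and sum: Σ |<v, e_j>|^2 = 3891/242.
Compute ||v||^2 = v·v = 26.
Deficit = 26 − 3891/242 = 2401/242 ≥ 0, confirming Bessel's inequality. (The deficit equals ||v − Σ <v,e_j> e_j||^2, the squared distance from v to span{e_j}.)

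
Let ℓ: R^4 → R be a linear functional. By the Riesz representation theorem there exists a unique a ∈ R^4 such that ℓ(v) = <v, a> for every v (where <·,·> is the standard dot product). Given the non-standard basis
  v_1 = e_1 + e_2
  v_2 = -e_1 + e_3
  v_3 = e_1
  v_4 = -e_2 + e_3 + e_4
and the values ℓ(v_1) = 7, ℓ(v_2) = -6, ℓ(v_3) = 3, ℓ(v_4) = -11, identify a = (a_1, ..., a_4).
a = (3, 4, -3, -4)

Write a = (a_1, ..., a_4) in the standard basis. For each basis vector v_i, ℓ(v_i) = <v_i, a> is a linear equation in the a_j's. Collect the n equations into a matrix system V a = ℓ, where row i of V is v_i (expressed in the standard basis). Since V is invertible (lower-triangular with 1s on the diagonal, up to permutation), solve by back-substitution:
  V =
[[1, 1, 0, 0],
 [-1, 0, 1, 0],
 [1, 0, 0, 0],
 [0, -1, 1, 1]]
  V a = (7, -6, 3, -11)
Solving gives a = (3, 4, -3, -4).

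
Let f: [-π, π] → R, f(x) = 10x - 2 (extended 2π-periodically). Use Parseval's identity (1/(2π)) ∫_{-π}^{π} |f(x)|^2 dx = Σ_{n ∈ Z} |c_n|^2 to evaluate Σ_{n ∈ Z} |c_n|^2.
Σ |c_n|^2 = 100π^2/3 + 4

Expand and integrate term by term over [-π, π]:
  ∫ (10x)^2 dx = 100·(2π^3/3); ∫ 2·10·(-2)·x dx = 0 (odd integrand); ∫ (-2)^2 dx = 4·2π.
So (1/(2π)) ∫_{-π}^{π} (10x - 2)^2 dx = 100π^2/3 + 4 = 100π^2/3 + 4.
Parseval ⇒ Σ |c_n|^2 = 100π^2/3 + 4.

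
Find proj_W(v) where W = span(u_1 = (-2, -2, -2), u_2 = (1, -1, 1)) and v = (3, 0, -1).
proj_W(v) = (1, 0, 1)

Set up U = [u_1 | ... | u_2] ∈ R^(3×2). The projector onto W = col(U) is P = U (U^T U)^(-1) U^T.
Compute U^T U =
  [12, -2]
  [-2, 3],
and U^T v = (-4, 2).
Solve U^T U · c = U^T v for the coefficients: c = (-1/4, 1/2). The projection is proj_W(v) = U c.
Check: (v - proj_W(v)) · u_1 = 0  (should be 0).
Check: (v - proj_W(v)) · u_2 = 0  (should be 0).
Result: proj_W(v) = (1, 0, 1).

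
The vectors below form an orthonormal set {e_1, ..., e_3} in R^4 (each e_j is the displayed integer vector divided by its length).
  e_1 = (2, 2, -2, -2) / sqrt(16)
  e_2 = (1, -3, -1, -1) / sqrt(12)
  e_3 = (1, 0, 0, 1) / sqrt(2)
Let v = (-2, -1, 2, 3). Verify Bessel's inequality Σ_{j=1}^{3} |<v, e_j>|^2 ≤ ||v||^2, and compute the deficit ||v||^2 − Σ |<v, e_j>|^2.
Σ |<v, e_j>|^2 = 107/6; ||v||^2 = 18; deficit = 1/6

Write each e_j = u_j / sqrt(<u_j, u_j>) where u_j is the displayed integer vector. Then <v, e_j> = <v, u_j> / sqrt(<u_j, u_j>), so |<v, e_j>|^2 = <v, u_j>^2 / <u_j, u_j>.
Coefficients: <v, e_1> = -16/sqrt(16), <v, e_2> = -4/sqrt(12), <v, e_3> = 1/sqrt(2).
Square and sum: Σ |<v, e_j>|^2 = 107/6.
Compute ||v||^2 = v·v = 18.
Deficit = 18 − 107/6 = 1/6 ≥ 0, confirming Bessel's inequality. (The deficit equals ||v − Σ <v,e_j> e_j||^2, the squared distance from v to span{e_j}.)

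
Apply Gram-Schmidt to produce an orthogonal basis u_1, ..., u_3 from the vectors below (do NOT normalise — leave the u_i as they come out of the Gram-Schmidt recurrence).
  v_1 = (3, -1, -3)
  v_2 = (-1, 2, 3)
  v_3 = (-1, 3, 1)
Orthogonal basis:
  u_1 = (3, -1, -3)
  u_2 = (23/19, 24/19, 15/19)
  u_3 = (-24/35, 48/35, -8/7)

Apply the Gram-Schmidt recurrence
  u_1 = v_1
  u_i = v_i − Σ_{j<i} ((v_i · u_j) / (u_j · u_j)) · u_j.

Step by step this gives:
  u_1 = (3, -1, -3)
  u_2 = (23/19, 24/19, 15/19)
  u_3 = (-24/35, 48/35, -8/7)

Orthogonality check:
  u_2 · u_1 = 0 (should be 0)
  u_3 · u_1 = 0 (should be 0)
  u_3 · u_2 = 0 (should be 0)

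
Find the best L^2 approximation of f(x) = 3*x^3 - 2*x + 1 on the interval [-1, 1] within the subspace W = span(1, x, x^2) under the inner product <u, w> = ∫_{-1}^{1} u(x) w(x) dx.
g(x) = 1 - x/5

The best approximation g ∈ W is the orthogonal projection of f onto W. Writing g = a_0 + a_1 x + a_2 x^2, the coefficients solve the normal equations G · a = b where
  G_{ij} = <φ_i, φ_j> and b_i = <f, φ_i>, with φ_0 = 1, φ_1 = x, φ_2 = x^2.
G =
  [2, 0, 2/3]
  [0, 2/3, 0]
  [2/3, 0, 2/5],
b = (2, -2/15, 2/3).
Solving gives a_0 = 1, a_1 = -1/5, a_2 = 0, so
  g(x) = 1 - x/5.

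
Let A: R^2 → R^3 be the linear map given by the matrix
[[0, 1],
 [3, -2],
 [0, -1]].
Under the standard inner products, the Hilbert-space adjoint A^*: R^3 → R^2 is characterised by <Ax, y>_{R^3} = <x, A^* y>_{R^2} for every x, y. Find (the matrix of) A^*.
A^* = A^T =
[[0, 3, 0],
 [1, -2, -1]]

For real matrices with standard dot products, the defining identity <Ax, y> = <x, A^* y> gives (Ax)^T y = x^T (A^*) y, i.e. x^T A^T y = x^T (A^*) y. Since this holds for all x, y, we must have A^* = A^T. Therefore
A^* =
[[0, 3, 0],
 [1, -2, -1]].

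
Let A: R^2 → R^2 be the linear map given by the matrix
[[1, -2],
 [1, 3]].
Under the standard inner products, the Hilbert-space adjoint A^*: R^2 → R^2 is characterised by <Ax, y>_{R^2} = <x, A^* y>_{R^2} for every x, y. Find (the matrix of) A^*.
A^* = A^T =
[[1, 1],
 [-2, 3]]

For real matrices with standard dot products, the defining identity <Ax, y> = <x, A^* y> gives (Ax)^T y = x^T (A^*) y, i.e. x^T A^T y = x^T (A^*) y. Since this holds for all x, y, we must have A^* = A^T. Therefore
A^* =
[[1, 1],
 [-2, 3]].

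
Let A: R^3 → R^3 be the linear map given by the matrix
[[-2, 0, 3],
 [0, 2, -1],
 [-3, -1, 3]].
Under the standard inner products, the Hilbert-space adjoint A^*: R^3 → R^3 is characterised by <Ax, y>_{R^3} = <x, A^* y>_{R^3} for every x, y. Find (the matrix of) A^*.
A^* = A^T =
[[-2, 0, -3],
 [0, 2, -1],
 [3, -1, 3]]

For real matrices with standard dot products, the defining identity <Ax, y> = <x, A^* y> gives (Ax)^T y = x^T (A^*) y, i.e. x^T A^T y = x^T (A^*) y. Since this holds for all x, y, we must have A^* = A^T. Therefore
A^* =
[[-2, 0, -3],
 [0, 2, -1],
 [3, -1, 3]].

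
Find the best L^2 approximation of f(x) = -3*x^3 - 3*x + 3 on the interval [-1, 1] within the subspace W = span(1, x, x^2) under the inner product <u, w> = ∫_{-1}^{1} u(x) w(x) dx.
g(x) = 3 - 24*x/5

The best approximation g ∈ W is the orthogonal projection of f onto W. Writing g = a_0 + a_1 x + a_2 x^2, the coefficients solve the normal equations G · a = b where
  G_{ij} = <φ_i, φ_j> and b_i = <f, φ_i>, with φ_0 = 1, φ_1 = x, φ_2 = x^2.
G =
  [2, 0, 2/3]
  [0, 2/3, 0]
  [2/3, 0, 2/5],
b = (6, -16/5, 2).
Solving gives a_0 = 3, a_1 = -24/5, a_2 = 0, so
  g(x) = 3 - 24*x/5.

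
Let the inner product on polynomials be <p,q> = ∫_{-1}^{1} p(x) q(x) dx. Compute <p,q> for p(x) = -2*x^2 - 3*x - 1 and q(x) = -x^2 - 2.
<p,q> = 122/15

Expand the product: p(x)·q(x) = 2*x^4 + 3*x^3 + 5*x^2 + 6*x + 2.
∫_{-1}^{1} of each monomial x^k gives [2/(k+1) if k even, 0 if k odd]. Integrating term-by-term (or equivalently evaluating the antiderivative F(x) = 2*x^5/5 + 3*x^4/4 + 5*x^3/3 + 3*x^2 + 2*x at the endpoints):
  F(1) − F(−1) = 469/60 − (-19/60) = 122/15.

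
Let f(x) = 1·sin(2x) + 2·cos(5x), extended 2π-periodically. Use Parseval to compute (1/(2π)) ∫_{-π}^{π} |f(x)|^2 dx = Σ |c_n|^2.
Σ |c_n|^2 = 5/2

Expand |f|^2 and use orthogonality of {sin(nx), cos(mx)} on [-π, π]:
  ∫_{-π}^{π} sin(nx)^2 dx = π, ∫ cos(mx)^2 dx = π, and cross terms integrate to 0.
So ∫_{-π}^{π} f(x)^2 dx = 1^2 · π + 2^2 · π = (1 + 4)π.
Divide by 2π: (1 + 4)/2 = 5/2.
By Parseval, this equals Σ |c_n|^2.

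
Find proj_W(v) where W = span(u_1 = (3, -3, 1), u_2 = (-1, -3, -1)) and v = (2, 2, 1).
proj_W(v) = (43/23, 45/23, 29/23)

Set up U = [u_1 | ... | u_2] ∈ R^(3×2). The projector onto W = col(U) is P = U (U^T U)^(-1) U^T.
Compute U^T U =
  [19, 5]
  [5, 11],
and U^T v = (1, -9).
Solve U^T U · c = U^T v for the coefficients: c = (7/23, -22/23). The projection is proj_W(v) = U c.
Check: (v - proj_W(v)) · u_1 = 0  (should be 0).
Check: (v - proj_W(v)) · u_2 = 0  (should be 0).
Result: proj_W(v) = (43/23, 45/23, 29/23).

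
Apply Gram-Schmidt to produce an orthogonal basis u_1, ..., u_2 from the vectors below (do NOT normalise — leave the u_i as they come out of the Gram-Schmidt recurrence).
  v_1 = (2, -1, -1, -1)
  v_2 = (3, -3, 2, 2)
Orthogonal basis:
  u_1 = (2, -1, -1, -1)
  u_2 = (11/7, -16/7, 19/7, 19/7)

Apply the Gram-Schmidt recurrence
  u_1 = v_1
  u_i = v_i − Σ_{j<i} ((v_i · u_j) / (u_j · u_j)) · u_j.

Step by step this gives:
  u_1 = (2, -1, -1, -1)
  u_2 = (11/7, -16/7, 19/7, 19/7)

Orthogonality check:
  u_2 · u_1 = 0 (should be 0)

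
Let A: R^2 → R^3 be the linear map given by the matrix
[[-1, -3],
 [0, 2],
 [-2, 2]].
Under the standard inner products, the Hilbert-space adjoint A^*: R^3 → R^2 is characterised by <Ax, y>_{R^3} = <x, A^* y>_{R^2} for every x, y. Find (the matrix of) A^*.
A^* = A^T =
[[-1, 0, -2],
 [-3, 2, 2]]

For real matrices with standard dot products, the defining identity <Ax, y> = <x, A^* y> gives (Ax)^T y = x^T (A^*) y, i.e. x^T A^T y = x^T (A^*) y. Since this holds for all x, y, we must have A^* = A^T. Therefore
A^* =
[[-1, 0, -2],
 [-3, 2, 2]].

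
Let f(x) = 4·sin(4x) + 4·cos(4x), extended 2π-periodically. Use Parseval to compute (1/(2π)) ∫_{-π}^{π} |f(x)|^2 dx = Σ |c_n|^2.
Σ |c_n|^2 = 16

Expand |f|^2 and use orthogonality of {sin(nx), cos(mx)} on [-π, π]:
  ∫_{-π}^{π} sin(nx)^2 dx = π, ∫ cos(mx)^2 dx = π, and cross terms integrate to 0.
So ∫_{-π}^{π} f(x)^2 dx = 4^2 · π + 4^2 · π = (16 + 16)π.
Divide by 2π: (16 + 16)/2 = 16.
By Parseval, this equals Σ |c_n|^2.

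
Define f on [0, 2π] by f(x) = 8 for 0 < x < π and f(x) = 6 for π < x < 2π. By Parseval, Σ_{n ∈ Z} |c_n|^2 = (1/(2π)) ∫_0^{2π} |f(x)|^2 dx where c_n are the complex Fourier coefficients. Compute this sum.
Σ |c_n|^2 = 50

Parseval equates the L^2 energy of f (normalised by 1/(2π)) with the ℓ^2 sum of its Fourier coefficients: (1/(2π)) ∫_0^{2π} |f|^2 = Σ |c_n|^2.
Compute the left side: (1/(2π)) [∫_0^π 8^2 dx + ∫_π^{2π} 6^2 dx] = (1/(2π)) · (64π + 36π) = (64 + 36)/2 = 50.
So Σ_{n ∈ Z} |c_n|^2 = 50.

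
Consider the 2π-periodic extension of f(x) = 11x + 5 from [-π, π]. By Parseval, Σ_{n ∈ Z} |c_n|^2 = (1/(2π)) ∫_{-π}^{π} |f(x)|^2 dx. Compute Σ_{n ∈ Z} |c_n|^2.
Σ |c_n|^2 = 121π^2/3 + 25

Expand and integrate term by term over [-π, π]:
  ∫ (11x)^2 dx = 121·(2π^3/3); ∫ 2·11·(5)·x dx = 0 (odd integrand); ∫ 5^2 dx = 25·2π.
So (1/(2π)) ∫_{-π}^{π} (11x + 5)^2 dx = 121π^2/3 + 25 = 121π^2/3 + 25.
Parseval ⇒ Σ |c_n|^2 = 121π^2/3 + 25.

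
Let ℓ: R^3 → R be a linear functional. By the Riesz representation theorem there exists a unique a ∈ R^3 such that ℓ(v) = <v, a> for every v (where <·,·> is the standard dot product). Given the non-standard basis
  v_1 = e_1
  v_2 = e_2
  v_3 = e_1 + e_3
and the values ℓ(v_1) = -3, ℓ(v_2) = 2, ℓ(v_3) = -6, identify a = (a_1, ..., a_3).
a = (-3, 2, -3)

Write a = (a_1, ..., a_3) in the standard basis. For each basis vector v_i, ℓ(v_i) = <v_i, a> is a linear equation in the a_j's. Collect the n equations into a matrix system V a = ℓ, where row i of V is v_i (expressed in the standard basis). Since V is invertible (lower-triangular with 1s on the diagonal, up to permutation), solve by back-substitution:
  V =
[[1, 0, 0],
 [0, 1, 0],
 [1, 0, 1]]
  V a = (-3, 2, -6)
Solving gives a = (-3, 2, -3).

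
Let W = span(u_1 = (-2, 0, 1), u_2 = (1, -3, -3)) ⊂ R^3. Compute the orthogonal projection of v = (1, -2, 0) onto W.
proj_W(v) = (31/70, -15/14, -39/35)

Set up U = [u_1 | ... | u_2] ∈ R^(3×2). The projector onto W = col(U) is P = U (U^T U)^(-1) U^T.
Compute U^T U =
  [5, -5]
  [-5, 19],
and U^T v = (-2, 7).
Solve U^T U · c = U^T v for the coefficients: c = (-3/70, 5/14). The projection is proj_W(v) = U c.
Check: (v - proj_W(v)) · u_1 = 0  (should be 0).
Check: (v - proj_W(v)) · u_2 = 0  (should be 0).
Result: proj_W(v) = (31/70, -15/14, -39/35).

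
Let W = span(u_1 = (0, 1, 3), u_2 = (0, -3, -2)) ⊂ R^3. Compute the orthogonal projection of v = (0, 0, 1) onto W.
proj_W(v) = (0, 0, 1)

Set up U = [u_1 | ... | u_2] ∈ R^(3×2). The projector onto W = col(U) is P = U (U^T U)^(-1) U^T.
Compute U^T U =
  [10, -9]
  [-9, 13],
and U^T v = (3, -2).
Solve U^T U · c = U^T v for the coefficients: c = (3/7, 1/7). The projection is proj_W(v) = U c.
Check: (v - proj_W(v)) · u_1 = 0  (should be 0).
Check: (v - proj_W(v)) · u_2 = 0  (should be 0).
Result: proj_W(v) = (0, 0, 1).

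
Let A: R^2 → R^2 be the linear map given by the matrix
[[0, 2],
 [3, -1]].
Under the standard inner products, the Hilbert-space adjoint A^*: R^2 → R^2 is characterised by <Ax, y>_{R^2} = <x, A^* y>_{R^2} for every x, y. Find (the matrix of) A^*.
A^* = A^T =
[[0, 3],
 [2, -1]]

For real matrices with standard dot products, the defining identity <Ax, y> = <x, A^* y> gives (Ax)^T y = x^T (A^*) y, i.e. x^T A^T y = x^T (A^*) y. Since this holds for all x, y, we must have A^* = A^T. Therefore
A^* =
[[0, 3],
 [2, -1]].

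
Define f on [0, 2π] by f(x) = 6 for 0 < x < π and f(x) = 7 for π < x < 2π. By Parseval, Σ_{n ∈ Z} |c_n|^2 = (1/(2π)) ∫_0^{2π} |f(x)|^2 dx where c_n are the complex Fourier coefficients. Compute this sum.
Σ |c_n|^2 = 85/2

Parseval equates the L^2 energy of f (normalised by 1/(2π)) with the ℓ^2 sum of its Fourier coefficients: (1/(2π)) ∫_0^{2π} |f|^2 = Σ |c_n|^2.
Compute the left side: (1/(2π)) [∫_0^π 6^2 dx + ∫_π^{2π} 7^2 dx] = (1/(2π)) · (36π + 49π) = (36 + 49)/2 = 85/2.
So Σ_{n ∈ Z} |c_n|^2 = 85/2.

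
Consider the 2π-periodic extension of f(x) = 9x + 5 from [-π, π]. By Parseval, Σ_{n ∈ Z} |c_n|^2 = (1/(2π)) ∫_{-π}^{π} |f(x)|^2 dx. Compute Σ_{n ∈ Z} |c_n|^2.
Σ |c_n|^2 = 27π^2 + 25

Expand and integrate term by term over [-π, π]:
  ∫ (9x)^2 dx = 81·(2π^3/3); ∫ 2·9·(5)·x dx = 0 (odd integrand); ∫ 5^2 dx = 25·2π.
So (1/(2π)) ∫_{-π}^{π} (9x + 5)^2 dx = 81π^2/3 + 25 = 27π^2 + 25.
Parseval ⇒ Σ |c_n|^2 = 27π^2 + 25.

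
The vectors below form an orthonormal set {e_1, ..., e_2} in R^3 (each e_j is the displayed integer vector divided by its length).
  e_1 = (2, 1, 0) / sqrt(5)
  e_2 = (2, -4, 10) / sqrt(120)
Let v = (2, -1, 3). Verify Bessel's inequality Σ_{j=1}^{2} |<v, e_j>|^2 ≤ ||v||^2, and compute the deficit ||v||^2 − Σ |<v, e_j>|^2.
Σ |<v, e_j>|^2 = 83/6; ||v||^2 = 14; deficit = 1/6

Write each e_j = u_j / sqrt(<u_j, u_j>) where u_j is the displayed integer vector. Then <v, e_j> = <v, u_j> / sqrt(<u_j, u_j>), so |<v, e_j>|^2 = <v, u_j>^2 / <u_j, u_j>.
Coefficients: <v, e_1> = 3/sqrt(5), <v, e_2> = 38/sqrt(120).
Square and sum: Σ |<v, e_j>|^2 = 83/6.
Compute ||v||^2 = v·v = 14.
Deficit = 14 − 83/6 = 1/6 ≥ 0, confirming Bessel's inequality. (The deficit equals ||v − Σ <v,e_j> e_j||^2, the squared distance from v to span{e_j}.)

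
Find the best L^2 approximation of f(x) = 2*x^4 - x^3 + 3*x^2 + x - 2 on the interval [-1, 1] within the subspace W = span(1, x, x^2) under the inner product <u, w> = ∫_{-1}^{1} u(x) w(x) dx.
g(x) = 33*x^2/7 + 2*x/5 - 76/35

The best approximation g ∈ W is the orthogonal projection of f onto W. Writing g = a_0 + a_1 x + a_2 x^2, the coefficients solve the normal equations G · a = b where
  G_{ij} = <φ_i, φ_j> and b_i = <f, φ_i>, with φ_0 = 1, φ_1 = x, φ_2 = x^2.
G =
  [2, 0, 2/3]
  [0, 2/3, 0]
  [2/3, 0, 2/5],
b = (-6/5, 4/15, 46/105).
Solving gives a_0 = -76/35, a_1 = 2/5, a_2 = 33/7, so
  g(x) = 33*x^2/7 + 2*x/5 - 76/35.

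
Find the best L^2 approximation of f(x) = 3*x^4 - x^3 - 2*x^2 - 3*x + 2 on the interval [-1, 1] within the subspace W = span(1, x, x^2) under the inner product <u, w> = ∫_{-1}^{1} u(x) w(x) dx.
g(x) = 4*x^2/7 - 18*x/5 + 61/35

The best approximation g ∈ W is the orthogonal projection of f onto W. Writing g = a_0 + a_1 x + a_2 x^2, the coefficients solve the normal equations G · a = b where
  G_{ij} = <φ_i, φ_j> and b_i = <f, φ_i>, with φ_0 = 1, φ_1 = x, φ_2 = x^2.
G =
  [2, 0, 2/3]
  [0, 2/3, 0]
  [2/3, 0, 2/5],
b = (58/15, -12/5, 146/105).
Solving gives a_0 = 61/35, a_1 = -18/5, a_2 = 4/7, so
  g(x) = 4*x^2/7 - 18*x/5 + 61/35.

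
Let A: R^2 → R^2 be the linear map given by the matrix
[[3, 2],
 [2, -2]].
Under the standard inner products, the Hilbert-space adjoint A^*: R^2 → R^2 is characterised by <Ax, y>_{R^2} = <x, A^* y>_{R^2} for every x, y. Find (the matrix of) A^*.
A^* = A^T =
[[3, 2],
 [2, -2]]

For real matrices with standard dot products, the defining identity <Ax, y> = <x, A^* y> gives (Ax)^T y = x^T (A^*) y, i.e. x^T A^T y = x^T (A^*) y. Since this holds for all x, y, we must have A^* = A^T. Therefore
A^* =
[[3, 2],
 [2, -2]].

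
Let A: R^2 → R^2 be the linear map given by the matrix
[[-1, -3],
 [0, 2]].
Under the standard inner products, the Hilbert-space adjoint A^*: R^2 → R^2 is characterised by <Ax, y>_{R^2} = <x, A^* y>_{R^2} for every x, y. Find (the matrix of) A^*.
A^* = A^T =
[[-1, 0],
 [-3, 2]]

For real matrices with standard dot products, the defining identity <Ax, y> = <x, A^* y> gives (Ax)^T y = x^T (A^*) y, i.e. x^T A^T y = x^T (A^*) y. Since this holds for all x, y, we must have A^* = A^T. Therefore
A^* =
[[-1, 0],
 [-3, 2]].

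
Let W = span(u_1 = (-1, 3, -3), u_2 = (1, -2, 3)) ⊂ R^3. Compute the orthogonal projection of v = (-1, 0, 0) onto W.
proj_W(v) = (-1/10, 0, -3/10)

Set up U = [u_1 | ... | u_2] ∈ R^(3×2). The projector onto W = col(U) is P = U (U^T U)^(-1) U^T.
Compute U^T U =
  [19, -16]
  [-16, 14],
and U^T v = (1, -1).
Solve U^T U · c = U^T v for the coefficients: c = (-1/5, -3/10). The projection is proj_W(v) = U c.
Check: (v - proj_W(v)) · u_1 = 0  (should be 0).
Check: (v - proj_W(v)) · u_2 = 0  (should be 0).
Result: proj_W(v) = (-1/10, 0, -3/10).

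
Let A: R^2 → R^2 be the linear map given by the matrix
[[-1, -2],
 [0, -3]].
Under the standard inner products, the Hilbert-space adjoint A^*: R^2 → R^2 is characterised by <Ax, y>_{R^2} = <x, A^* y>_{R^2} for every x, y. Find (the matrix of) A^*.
A^* = A^T =
[[-1, 0],
 [-2, -3]]

For real matrices with standard dot products, the defining identity <Ax, y> = <x, A^* y> gives (Ax)^T y = x^T (A^*) y, i.e. x^T A^T y = x^T (A^*) y. Since this holds for all x, y, we must have A^* = A^T. Therefore
A^* =
[[-1, 0],
 [-2, -3]].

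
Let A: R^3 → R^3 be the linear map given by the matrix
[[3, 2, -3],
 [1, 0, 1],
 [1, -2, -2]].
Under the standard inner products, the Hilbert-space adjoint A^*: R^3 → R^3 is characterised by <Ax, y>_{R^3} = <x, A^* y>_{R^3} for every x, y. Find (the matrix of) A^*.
A^* = A^T =
[[3, 1, 1],
 [2, 0, -2],
 [-3, 1, -2]]

For real matrices with standard dot products, the defining identity <Ax, y> = <x, A^* y> gives (Ax)^T y = x^T (A^*) y, i.e. x^T A^T y = x^T (A^*) y. Since this holds for all x, y, we must have A^* = A^T. Therefore
A^* =
[[3, 1, 1],
 [2, 0, -2],
 [-3, 1, -2]].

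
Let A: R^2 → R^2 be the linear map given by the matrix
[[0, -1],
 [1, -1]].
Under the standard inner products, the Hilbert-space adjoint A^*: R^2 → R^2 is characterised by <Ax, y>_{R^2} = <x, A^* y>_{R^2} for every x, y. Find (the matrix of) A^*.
A^* = A^T =
[[0, 1],
 [-1, -1]]

For real matrices with standard dot products, the defining identity <Ax, y> = <x, A^* y> gives (Ax)^T y = x^T (A^*) y, i.e. x^T A^T y = x^T (A^*) y. Since this holds for all x, y, we must have A^* = A^T. Therefore
A^* =
[[0, 1],
 [-1, -1]].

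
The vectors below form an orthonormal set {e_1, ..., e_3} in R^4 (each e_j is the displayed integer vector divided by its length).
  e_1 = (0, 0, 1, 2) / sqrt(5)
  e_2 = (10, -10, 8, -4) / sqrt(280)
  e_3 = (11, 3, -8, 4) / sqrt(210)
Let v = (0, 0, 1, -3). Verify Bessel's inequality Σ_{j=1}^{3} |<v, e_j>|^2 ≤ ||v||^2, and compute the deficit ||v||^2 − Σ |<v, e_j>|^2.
Σ |<v, e_j>|^2 = 25/3; ||v||^2 = 10; deficit = 5/3

Write each e_j = u_j / sqrt(<u_j, u_j>) where u_j is the displayed integer vector. Then <v, e_j> = <v, u_j> / sqrt(<u_j, u_j>), so |<v, e_j>|^2 = <v, u_j>^2 / <u_j, u_j>.
Coefficients: <v, e_1> = -5/sqrt(5), <v, e_2> = 20/sqrt(280), <v, e_3> = -20/sqrt(210).
Square and sum: Σ |<v, e_j>|^2 = 25/3.
Compute ||v||^2 = v·v = 10.
Deficit = 10 − 25/3 = 5/3 ≥ 0, confirming Bessel's inequality. (The deficit equals ||v − Σ <v,e_j> e_j||^2, the squared distance from v to span{e_j}.)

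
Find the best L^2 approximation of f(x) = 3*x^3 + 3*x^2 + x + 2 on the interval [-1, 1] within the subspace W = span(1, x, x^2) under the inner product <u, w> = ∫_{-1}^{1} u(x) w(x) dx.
g(x) = 3*x^2 + 14*x/5 + 2

The best approximation g ∈ W is the orthogonal projection of f onto W. Writing g = a_0 + a_1 x + a_2 x^2, the coefficients solve the normal equations G · a = b where
  G_{ij} = <φ_i, φ_j> and b_i = <f, φ_i>, with φ_0 = 1, φ_1 = x, φ_2 = x^2.
G =
  [2, 0, 2/3]
  [0, 2/3, 0]
  [2/3, 0, 2/5],
b = (6, 28/15, 38/15).
Solving gives a_0 = 2, a_1 = 14/5, a_2 = 3, so
  g(x) = 3*x^2 + 14*x/5 + 2.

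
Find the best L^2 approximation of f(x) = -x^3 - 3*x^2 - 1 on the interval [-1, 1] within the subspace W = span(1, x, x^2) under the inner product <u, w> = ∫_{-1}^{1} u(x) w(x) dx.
g(x) = -3*x^2 - 3*x/5 - 1

The best approximation g ∈ W is the orthogonal projection of f onto W. Writing g = a_0 + a_1 x + a_2 x^2, the coefficients solve the normal equations G · a = b where
  G_{ij} = <φ_i, φ_j> and b_i = <f, φ_i>, with φ_0 = 1, φ_1 = x, φ_2 = x^2.
G =
  [2, 0, 2/3]
  [0, 2/3, 0]
  [2/3, 0, 2/5],
b = (-4, -2/5, -28/15).
Solving gives a_0 = -1, a_1 = -3/5, a_2 = -3, so
  g(x) = -3*x^2 - 3*x/5 - 1.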